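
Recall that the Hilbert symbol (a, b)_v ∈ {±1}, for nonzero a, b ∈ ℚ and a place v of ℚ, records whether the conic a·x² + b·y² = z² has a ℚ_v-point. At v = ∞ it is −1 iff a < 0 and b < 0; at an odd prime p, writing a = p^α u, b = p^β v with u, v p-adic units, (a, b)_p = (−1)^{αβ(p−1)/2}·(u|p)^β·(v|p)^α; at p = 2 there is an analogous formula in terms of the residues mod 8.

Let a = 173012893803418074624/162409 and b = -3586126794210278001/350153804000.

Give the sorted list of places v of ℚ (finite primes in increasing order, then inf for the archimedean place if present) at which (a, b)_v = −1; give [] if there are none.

[]

Mod squares: a ≡ 12126, b ≡ -27826590. Check v ∈ {∞, 2, 3, 5, 7, 11, 13, 23, 31, 37, 43, 47, 53}.
v=37: a=37^2·(≡21), b=37^1·(≡6) mod 37; (21|37)=+1, (6|37)=-1; (−1)^{2·1·18}·(+1)^1·(-1)^2 = +1.
v=13: a=13^-2·(≡3), b=13^-2·(≡4) mod 13; (3|13)=+1, (4|13)=+1; (−1)^{-2·-2·6}·(+1)^-2·(+1)^-2 = +1.
v=3: a=3^9·(≡1), b=3^9·(≡2) mod 3; (1|3)=+1, (2|3)=-1; (−1)^{9·9·1}·(+1)^9·(-1)^9 = +1.
v=43: a=43^1·(≡40), b=43^3·(≡8) mod 43; (40|43)=+1, (8|43)=-1; (−1)^{1·3·21}·(+1)^3·(-1)^1 = +1.
v=31: a=31^-2·(≡2), b=31^-2·(≡7) mod 31; (2|31)=+1, (7|31)=+1; (−1)^{-2·-2·15}·(+1)^-2·(+1)^-2 = +1.
v=23: a=23^0·(≡11), b=23^2·(≡1) mod 23; (11|23)=-1, (1|23)=+1; (−1)^{0·2·11}·(-1)^2·(+1)^0 = +1.
v=11: a=11^0·(≡4), b=11^-1·(≡2) mod 11; (4|11)=+1, (2|11)=-1; (−1)^{0·-1·5}·(+1)^-1·(-1)^0 = +1.
v=∞: 12126 > 0 and -27826590 < 0  ⇒  (a,b)_∞ = +1.
v=47: a=47^3·(≡33), b=47^2·(≡25) mod 47; (33|47)=-1, (25|47)=+1; (−1)^{3·2·23}·(-1)^2·(+1)^3 = +1.
v=5: a=5^0·(≡1), b=5^-3·(≡2) mod 5; (1|5)=+1, (2|5)=-1; (−1)^{0·-3·2}·(+1)^-3·(-1)^0 = +1.
v=2: v_2(a)=9, v_2(b)=-5; units ≡ 7, 1 (mod 8); ε·ε+αω+βω = 1·0+9·0+-5·0 ≡ 0  ⇒  (a,b)_2 = +1.
v=53: a=53^2·(≡4), b=53^1·(≡50) mod 53; (4|53)=+1, (50|53)=-1; (−1)^{2·1·26}·(+1)^1·(-1)^2 = +1.
v=7: a=7^0·(≡4), b=7^-2·(≡3) mod 7; (4|7)=+1, (3|7)=-1; (−1)^{0·-2·3}·(+1)^-2·(-1)^0 = +1.
Ram(a, b) = ∅: the form 12126·x² + -27826590·y² − z² is isotropic over every ℚ_v, so by Hasse–Minkowski it is isotropic over ℚ.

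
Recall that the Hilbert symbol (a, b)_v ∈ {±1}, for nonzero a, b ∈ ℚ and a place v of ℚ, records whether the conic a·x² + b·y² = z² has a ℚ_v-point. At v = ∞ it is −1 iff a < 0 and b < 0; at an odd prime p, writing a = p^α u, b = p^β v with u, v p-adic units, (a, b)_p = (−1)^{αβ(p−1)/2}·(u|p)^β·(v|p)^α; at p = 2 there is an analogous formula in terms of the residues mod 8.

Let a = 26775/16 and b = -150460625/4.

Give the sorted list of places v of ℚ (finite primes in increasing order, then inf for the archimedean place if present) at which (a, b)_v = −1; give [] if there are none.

Mod squares: a ≡ 119, b ≡ -17. Check v ∈ {∞, 2, 3, 5, 7, 17}.
v=∞: 119 > 0 and -17 < 0  ⇒  (a,b)_∞ = +1.
v=7: a=7^1·(≡5), b=7^2·(≡4) mod 7; (5|7)=-1, (4|7)=+1; (−1)^{1·2·3}·(-1)^2·(+1)^1 = +1.
v=2: v_2(a)=-4, v_2(b)=-2; units ≡ 7, 7 (mod 8); ε·ε+αω+βω = 1·1+-4·0+-2·0 ≡ 1  ⇒  (a,b)_2 = -1.
v=5: a=5^2·(≡1), b=5^4·(≡2) mod 5; (1|5)=+1, (2|5)=-1; (−1)^{2·4·2}·(+1)^4·(-1)^2 = +1.
v=17: a=17^1·(≡6), b=17^3·(≡15) mod 17; (6|17)=-1, (15|17)=+1; (−1)^{1·3·8}·(-1)^3·(+1)^1 = -1.
v=3: a=3^2·(≡2), b=3^0·(≡1) mod 3; (2|3)=-1, (1|3)=+1; (−1)^{2·0·1}·(-1)^0·(+1)^2 = +1.
(119, -17 / ℚ) ramifies at {2, 17}: a division algebra.

[2, 17]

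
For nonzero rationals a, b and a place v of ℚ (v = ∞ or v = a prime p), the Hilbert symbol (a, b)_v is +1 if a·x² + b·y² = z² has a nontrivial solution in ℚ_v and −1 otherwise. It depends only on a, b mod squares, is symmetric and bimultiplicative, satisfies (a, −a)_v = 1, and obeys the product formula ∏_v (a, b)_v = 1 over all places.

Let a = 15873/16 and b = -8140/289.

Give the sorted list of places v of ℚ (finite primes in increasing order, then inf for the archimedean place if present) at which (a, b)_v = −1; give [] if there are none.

Mod squares: a ≡ 15873, b ≡ -2035. Check v ∈ {∞, 2, 3, 5, 11, 13, 17, 37}.
v=2: v_2(a)=-4, v_2(b)=2; units ≡ 1, 5 (mod 8); ε·ε+αω+βω = 0·0+-4·1+2·0 ≡ 0  ⇒  (a,b)_2 = +1.
v=5: a=5^0·(≡3), b=5^1·(≡3) mod 5; (3|5)=-1, (3|5)=-1; (−1)^{0·1·2}·(-1)^1·(-1)^0 = -1.
v=11: a=11^1·(≡7), b=11^1·(≡10) mod 11; (7|11)=-1, (10|11)=-1; (−1)^{1·1·5}·(-1)^1·(-1)^1 = -1.
v=37: a=37^1·(≡6), b=37^1·(≡5) mod 37; (6|37)=-1, (5|37)=-1; (−1)^{1·1·18}·(-1)^1·(-1)^1 = +1.
v=13: a=13^1·(≡4), b=13^0·(≡8) mod 13; (4|13)=+1, (8|13)=-1; (−1)^{1·0·6}·(+1)^0·(-1)^1 = -1.
v=17: a=17^0·(≡5), b=17^-2·(≡3) mod 17; (5|17)=-1, (3|17)=-1; (−1)^{0·-2·8}·(-1)^-2·(-1)^0 = +1.
v=∞: 15873 > 0 and -2035 < 0  ⇒  (a,b)_∞ = +1.
v=3: a=3^1·(≡2), b=3^0·(≡2) mod 3; (2|3)=-1, (2|3)=-1; (−1)^{1·0·1}·(-1)^0·(-1)^1 = -1.
|Ram(15873, -2035)| = 4, even; anisotropic at {3, 5, 11, 13}.

[3, 5, 11, 13]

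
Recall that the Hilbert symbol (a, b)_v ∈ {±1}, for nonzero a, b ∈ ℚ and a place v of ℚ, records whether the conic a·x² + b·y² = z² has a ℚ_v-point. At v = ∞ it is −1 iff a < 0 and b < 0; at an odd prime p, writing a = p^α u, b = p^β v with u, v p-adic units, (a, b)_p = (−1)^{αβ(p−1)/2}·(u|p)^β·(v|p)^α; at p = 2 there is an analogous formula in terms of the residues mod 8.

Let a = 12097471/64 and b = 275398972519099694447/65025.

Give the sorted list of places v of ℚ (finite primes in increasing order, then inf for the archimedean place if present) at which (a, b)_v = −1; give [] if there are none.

Mod squares: a ≡ 33511, b ≡ 10127. Check v ∈ {∞, 2, 3, 5, 7, 13, 17, 19, 23, 31, 37, 41, 47}.
v=13: a=13^0·(≡4), b=13^1·(≡12) mod 13; (4|13)=+1, (12|13)=+1; (−1)^{0·1·6}·(+1)^1·(+1)^0 = +1.
v=19: a=19^2·(≡2), b=19^3·(≡4) mod 19; (2|19)=-1, (4|19)=+1; (−1)^{2·3·9}·(-1)^3·(+1)^2 = -1.
v=5: a=5^0·(≡4), b=5^-2·(≡2) mod 5; (4|5)=+1, (2|5)=-1; (−1)^{0·-2·2}·(+1)^-2·(-1)^0 = +1.
v=7: a=7^0·(≡1), b=7^2·(≡6) mod 7; (1|7)=+1, (6|7)=-1; (−1)^{0·2·3}·(+1)^2·(-1)^0 = +1.
v=47: a=47^1·(≡4), b=47^2·(≡15) mod 47; (4|47)=+1, (15|47)=-1; (−1)^{1·2·23}·(+1)^2·(-1)^1 = -1.
v=31: a=31^1·(≡22), b=31^2·(≡27) mod 31; (22|31)=-1, (27|31)=-1; (−1)^{1·2·15}·(-1)^2·(-1)^1 = -1.
v=23: a=23^1·(≡2), b=23^2·(≡20) mod 23; (2|23)=+1, (20|23)=-1; (−1)^{1·2·11}·(+1)^2·(-1)^1 = -1.
v=3: a=3^0·(≡1), b=3^-2·(≡2) mod 3; (1|3)=+1, (2|3)=-1; (−1)^{0·-2·1}·(+1)^-2·(-1)^0 = +1.
v=37: a=37^0·(≡16), b=37^2·(≡21) mod 37; (16|37)=+1, (21|37)=+1; (−1)^{0·2·18}·(+1)^2·(+1)^0 = +1.
v=41: a=41^0·(≡29), b=41^1·(≡9) mod 41; (29|41)=-1, (9|41)=+1; (−1)^{0·1·20}·(-1)^1·(+1)^0 = -1.
v=∞: 33511 > 0 and 10127 > 0  ⇒  (a,b)_∞ = +1.
v=2: v_2(a)=-6, v_2(b)=0; units ≡ 7, 7 (mod 8); ε·ε+αω+βω = 1·1+-6·0+0·0 ≡ 1  ⇒  (a,b)_2 = -1.
v=17: a=17^0·(≡13), b=17^-2·(≡12) mod 17; (13|17)=+1, (12|17)=-1; (−1)^{0·-2·8}·(+1)^-2·(-1)^0 = +1.
Ram(33511, 10127) = {2, 19, 23, 31, 41, 47}; no ℚ_2-point on the conic.

[2, 19, 23, 31, 41, 47]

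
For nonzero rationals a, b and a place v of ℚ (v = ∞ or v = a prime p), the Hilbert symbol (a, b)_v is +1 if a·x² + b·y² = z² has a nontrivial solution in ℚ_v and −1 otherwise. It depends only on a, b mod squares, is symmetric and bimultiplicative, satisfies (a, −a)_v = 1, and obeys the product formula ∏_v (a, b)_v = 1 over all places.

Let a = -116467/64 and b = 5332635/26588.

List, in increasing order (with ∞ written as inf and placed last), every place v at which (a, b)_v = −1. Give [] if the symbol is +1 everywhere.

[5, 7, 19, 23]

Mod squares: a ≡ -403, b ≡ 168245. Check v ∈ {∞, 2, 3, 5, 7, 11, 13, 17, 19, 23, 31}.
v=11: a=11^0·(≡5), b=11^1·(≡4) mod 11; (5|11)=+1, (4|11)=+1; (−1)^{0·1·5}·(+1)^1·(+1)^0 = +1.
v=∞: -403 < 0 and 168245 > 0  ⇒  (a,b)_∞ = +1.
v=2: v_2(a)=-6, v_2(b)=-2; units ≡ 5, 5 (mod 8); ε·ε+αω+βω = 0·0+-6·1+-2·1 ≡ 0  ⇒  (a,b)_2 = +1.
v=19: a=19^0·(≡14), b=19^1·(≡5) mod 19; (14|19)=-1, (5|19)=+1; (−1)^{0·1·9}·(-1)^1·(+1)^0 = -1.
v=3: a=3^0·(≡2), b=3^6·(≡2) mod 3; (2|3)=-1, (2|3)=-1; (−1)^{0·6·1}·(-1)^6·(-1)^0 = +1.
v=23: a=23^0·(≡22), b=23^-1·(≡18) mod 23; (22|23)=-1, (18|23)=+1; (−1)^{0·-1·11}·(-1)^-1·(+1)^0 = -1.
v=31: a=31^1·(≡28), b=31^0·(≡14) mod 31; (28|31)=+1, (14|31)=+1; (−1)^{1·0·15}·(+1)^0·(+1)^1 = +1.
v=13: a=13^1·(≡2), b=13^0·(≡3) mod 13; (2|13)=-1, (3|13)=+1; (−1)^{1·0·6}·(-1)^0·(+1)^1 = +1.
v=17: a=17^2·(≡3), b=17^-2·(≡1) mod 17; (3|17)=-1, (1|17)=+1; (−1)^{2·-2·8}·(-1)^-2·(+1)^2 = +1.
v=5: a=5^0·(≡2), b=5^1·(≡4) mod 5; (2|5)=-1, (4|5)=+1; (−1)^{0·1·2}·(-1)^1·(+1)^0 = -1.
v=7: a=7^0·(≡6), b=7^1·(≡1) mod 7; (6|7)=-1, (1|7)=+1; (−1)^{0·1·3}·(-1)^1·(+1)^0 = -1.
|Ram(-403, 168245)| = 4, even; anisotropic at {5, 7, 19, 23}.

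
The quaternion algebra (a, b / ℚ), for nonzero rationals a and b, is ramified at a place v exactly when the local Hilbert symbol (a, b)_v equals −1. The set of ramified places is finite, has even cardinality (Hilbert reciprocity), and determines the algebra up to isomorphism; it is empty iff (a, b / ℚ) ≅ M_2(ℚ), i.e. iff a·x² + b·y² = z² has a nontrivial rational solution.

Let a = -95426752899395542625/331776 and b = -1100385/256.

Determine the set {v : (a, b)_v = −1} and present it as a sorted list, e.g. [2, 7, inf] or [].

(a, b) ≡ (-37145, -13585) mod (ℚ^×)²; places V = {2, 3, 5, 7, 11, 13, 17, 19, 23, 41, ∞}.
(a,b)_2: α=-12, β=-8; u≡7, v≡7 (mod 8); ε(u)ε(v)=1·1, αω(v)=-12·0, βω(u)=-8·0; sum ≡ 1  ⇒  -1.
(a,b)_7: α=2, u≡4; β=0, v≡2 (mod 7); (4|7)=+1, (2|7)=+1; sign (−1)^0·+1^0·+1^2 = +1.
(a,b)_13: α=4, u≡10; β=1, v≡7 (mod 13); (10|13)=+1, (7|13)=-1; sign (−1)^0·+1^1·-1^4 = +1.
(a,b)_11: α=2, u≡10; β=1, v≡7 (mod 11); (10|11)=-1, (7|11)=-1; sign (−1)^0·-1^1·-1^2 = -1.
(a,b)_5: α=3, u≡4; β=1, v≡3 (mod 5); (4|5)=+1, (3|5)=-1; sign (−1)^0·+1^1·-1^3 = -1.
(a,b)_19: α=3, u≡12; β=1, v≡6 (mod 19); (12|19)=-1, (6|19)=+1; sign (−1)^1·-1^1·+1^3 = +1.
(a,b)_41: α=2, u≡33; β=0, v≡26 (mod 41); (33|41)=+1, (26|41)=-1; sign (−1)^0·+1^0·-1^2 = +1.
(a,b)_23: α=1, u≡4; β=0, v≡9 (mod 23); (4|23)=+1, (9|23)=+1; sign (−1)^0·+1^0·+1^1 = +1.
(a,b)_17: α=1, u≡2; β=0, v≡8 (mod 17); (2|17)=+1, (8|17)=+1; sign (−1)^0·+1^0·+1^1 = +1.
(a,b)_3: α=-4, u≡1; β=4, v≡2 (mod 3); (1|3)=+1, (2|3)=-1; sign (−1)^0·+1^4·-1^-4 = +1.
(a,b)_∞: sgn(-37145)=−, sgn(-13585)=−, so -1.
(-37145, -13585 / ℚ) ramifies at {2, 5, 11, ∞}: a division algebra.

[2, 5, 11, inf]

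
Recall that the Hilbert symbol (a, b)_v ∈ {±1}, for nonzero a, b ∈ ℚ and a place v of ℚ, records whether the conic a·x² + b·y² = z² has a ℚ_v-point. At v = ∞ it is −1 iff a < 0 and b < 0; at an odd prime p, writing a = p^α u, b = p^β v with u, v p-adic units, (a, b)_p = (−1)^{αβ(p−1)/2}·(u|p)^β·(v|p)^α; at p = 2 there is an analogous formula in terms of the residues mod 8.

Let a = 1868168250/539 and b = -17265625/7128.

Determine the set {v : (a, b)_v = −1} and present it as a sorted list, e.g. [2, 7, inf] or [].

[2, 5, 11, 13]

(a, b) ≡ (1870, -24310) mod (ℚ^×)²; places V = {2, 3, 5, 7, 11, 13, 17, ∞}.
(a,b)_5: α=3, u≡4; β=7, v≡3 (mod 5); (4|5)=+1, (3|5)=-1; sign (−1)^0·+1^7·-1^3 = -1.
(a,b)_17: α=3, u≡8; β=1, v≡8 (mod 17); (8|17)=+1, (8|17)=+1; sign (−1)^0·+1^1·+1^3 = +1.
(a,b)_7: α=-2, u≡1; β=0, v≡4 (mod 7); (1|7)=+1, (4|7)=+1; sign (−1)^0·+1^0·+1^-2 = +1.
(a,b)_13: α=2, u≡2; β=1, v≡5 (mod 13); (2|13)=-1, (5|13)=-1; sign (−1)^0·-1^1·-1^2 = -1.
(a,b)_∞: sgn(1870)=+, sgn(-24310)=−, so +1.
(a,b)_3: α=2, u≡1; β=-4, v≡2 (mod 3); (1|3)=+1, (2|3)=-1; sign (−1)^0·+1^-4·-1^2 = +1.
(a,b)_2: α=1, β=-3; u≡7, v≡5 (mod 8); ε(u)ε(v)=1·0, αω(v)=1·1, βω(u)=-3·0; sum ≡ 1  ⇒  -1.
(a,b)_11: α=-1, u≡5; β=-1, v≡3 (mod 11); (5|11)=+1, (3|11)=+1; sign (−1)^1·+1^-1·+1^-1 = -1.
|Ram(1870, -24310)| = 4, even; anisotropic at {2, 5, 11, 13}.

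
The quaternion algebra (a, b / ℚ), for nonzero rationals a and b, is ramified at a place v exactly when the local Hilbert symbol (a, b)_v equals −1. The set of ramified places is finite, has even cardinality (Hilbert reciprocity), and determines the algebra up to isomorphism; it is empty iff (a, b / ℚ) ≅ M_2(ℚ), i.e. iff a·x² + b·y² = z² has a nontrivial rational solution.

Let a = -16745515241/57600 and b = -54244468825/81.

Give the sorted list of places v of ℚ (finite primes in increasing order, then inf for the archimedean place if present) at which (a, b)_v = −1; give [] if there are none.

(a, b) ≡ (-2022161, -1584937) mod (ℚ^×)²; places V = {2, 3, 5, 7, 13, 29, 31, 37, 41, 43, ∞}.
(a,b)_7: α=2, u≡5; β=0, v≡5 (mod 7); (5|7)=-1, (5|7)=-1; sign (−1)^0·-1^0·-1^2 = +1.
(a,b)_43: α=1, u≡35; β=1, v≡21 (mod 43); (35|43)=+1, (21|43)=+1; sign (−1)^1·+1^1·+1^1 = -1.
(a,b)_5: α=-2, u≡1; β=2, v≡2 (mod 5); (1|5)=+1, (2|5)=-1; sign (−1)^0·+1^2·-1^-2 = +1.
(a,b)_37: α=1, u≡1; β=2, v≡35 (mod 37); (1|37)=+1, (35|37)=-1; sign (−1)^0·+1^2·-1^1 = -1.
(a,b)_3: α=-2, u≡1; β=-4, v≡2 (mod 3); (1|3)=+1, (2|3)=-1; sign (−1)^0·+1^-4·-1^-2 = +1.
(a,b)_∞: sgn(-2022161)=−, sgn(-1584937)=−, so -1.
(a,b)_41: α=1, u≡25; β=1, v≡19 (mod 41); (25|41)=+1, (19|41)=-1; sign (−1)^0·+1^1·-1^1 = -1.
(a,b)_29: α=0, u≡24; β=1, v≡19 (mod 29); (24|29)=+1, (19|29)=-1; sign (−1)^0·+1^1·-1^0 = +1.
(a,b)_13: α=2, u≡2; β=0, v≡4 (mod 13); (2|13)=-1, (4|13)=+1; sign (−1)^0·-1^0·+1^2 = +1.
(a,b)_31: α=1, u≡17; β=1, v≡11 (mod 31); (17|31)=-1, (11|31)=-1; sign (−1)^1·-1^1·-1^1 = -1.
(a,b)_2: α=-8, β=0; u≡7, v≡7 (mod 8); ε(u)ε(v)=1·1, αω(v)=-8·0, βω(u)=0·0; sum ≡ 1  ⇒  -1.
Ram(-2022161, -1584937) = {2, 31, 37, 41, 43, ∞}; no ℚ_2-point on the conic.

[2, 31, 37, 41, 43, inf]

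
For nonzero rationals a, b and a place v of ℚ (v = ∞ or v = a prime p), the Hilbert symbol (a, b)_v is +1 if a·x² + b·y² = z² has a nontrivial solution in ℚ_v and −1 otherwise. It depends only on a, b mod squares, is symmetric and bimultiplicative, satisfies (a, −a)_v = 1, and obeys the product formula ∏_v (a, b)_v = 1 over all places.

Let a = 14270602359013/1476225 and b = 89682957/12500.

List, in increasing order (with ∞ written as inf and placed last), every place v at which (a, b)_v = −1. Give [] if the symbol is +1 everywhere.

Mod squares: a ≡ 121693, b ≡ 10465. Check v ∈ {∞, 2, 3, 5, 7, 11, 13, 17, 23, 37}.
v=11: a=11^1·(≡8), b=11^0·(≡3) mod 11; (8|11)=-1, (3|11)=+1; (−1)^{1·0·5}·(-1)^0·(+1)^1 = +1.
v=∞: 121693 > 0 and 10465 > 0  ⇒  (a,b)_∞ = +1.
v=7: a=7^4·(≡5), b=7^1·(≡2) mod 7; (5|7)=-1, (2|7)=+1; (−1)^{4·1·3}·(-1)^1·(+1)^4 = -1.
v=37: a=37^1·(≡21), b=37^0·(≡8) mod 37; (21|37)=+1, (8|37)=-1; (−1)^{1·0·18}·(+1)^0·(-1)^1 = -1.
v=5: a=5^-2·(≡2), b=5^-5·(≡3) mod 5; (2|5)=-1, (3|5)=-1; (−1)^{-2·-5·2}·(-1)^-5·(-1)^-2 = -1.
v=23: a=23^1·(≡1), b=23^3·(≡1) mod 23; (1|23)=+1, (1|23)=+1; (−1)^{1·3·11}·(+1)^3·(+1)^1 = -1.
v=17: a=17^2·(≡7), b=17^0·(≡7) mod 17; (7|17)=-1, (7|17)=-1; (−1)^{2·0·8}·(-1)^0·(-1)^2 = +1.
v=3: a=3^-10·(≡1), b=3^4·(≡1) mod 3; (1|3)=+1, (1|3)=+1; (−1)^{-10·4·1}·(+1)^4·(+1)^-10 = +1.
v=2: v_2(a)=0, v_2(b)=-2; units ≡ 5, 1 (mod 8); ε·ε+αω+βω = 0·0+0·0+-2·1 ≡ 0  ⇒  (a,b)_2 = +1.
v=13: a=13^3·(≡4), b=13^1·(≡10) mod 13; (4|13)=+1, (10|13)=+1; (−1)^{3·1·6}·(+1)^1·(+1)^3 = +1.
Ram(121693, 10465) = {5, 7, 23, 37}; no ℚ_5-point on the conic.

[5, 7, 23, 37]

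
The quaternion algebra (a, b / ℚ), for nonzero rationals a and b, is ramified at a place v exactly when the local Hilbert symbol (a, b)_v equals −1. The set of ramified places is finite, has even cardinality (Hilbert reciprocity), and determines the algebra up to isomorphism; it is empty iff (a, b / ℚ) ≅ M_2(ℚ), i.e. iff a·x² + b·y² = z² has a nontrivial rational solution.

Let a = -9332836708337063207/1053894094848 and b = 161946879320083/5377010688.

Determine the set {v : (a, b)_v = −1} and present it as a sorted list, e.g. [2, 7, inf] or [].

[3, 11]

Mod squares: a ≡ -429, b ≡ 1209. Check v ∈ {∞, 2, 3, 7, 11, 13, 31}.
v=31: a=31^4·(≡10), b=31^3·(≡7) mod 31; (10|31)=+1, (7|31)=+1; (−1)^{4·3·15}·(+1)^3·(+1)^4 = +1.
v=∞: -429 < 0 and 1209 > 0  ⇒  (a,b)_∞ = +1.
v=11: a=11^5·(≡9), b=11^4·(≡6) mod 11; (9|11)=+1, (6|11)=-1; (−1)^{5·4·5}·(+1)^4·(-1)^5 = -1.
v=7: a=7^-6·(≡5), b=7^-4·(≡3) mod 7; (5|7)=-1, (3|7)=-1; (−1)^{-6·-4·3}·(-1)^-4·(-1)^-6 = +1.
v=3: a=3^-7·(≡1), b=3^-7·(≡1) mod 3; (1|3)=+1, (1|3)=+1; (−1)^{-7·-7·1}·(+1)^-7·(+1)^-7 = -1.
v=13: a=13^7·(≡11), b=13^5·(≡5) mod 13; (11|13)=-1, (5|13)=-1; (−1)^{7·5·6}·(-1)^5·(-1)^7 = +1.
v=2: v_2(a)=-12, v_2(b)=-10; units ≡ 3, 1 (mod 8); ε·ε+αω+βω = 1·0+-12·0+-10·1 ≡ 0  ⇒  (a,b)_2 = +1.
(-429, 1209 / ℚ) ramifies at {3, 11}: a division algebra.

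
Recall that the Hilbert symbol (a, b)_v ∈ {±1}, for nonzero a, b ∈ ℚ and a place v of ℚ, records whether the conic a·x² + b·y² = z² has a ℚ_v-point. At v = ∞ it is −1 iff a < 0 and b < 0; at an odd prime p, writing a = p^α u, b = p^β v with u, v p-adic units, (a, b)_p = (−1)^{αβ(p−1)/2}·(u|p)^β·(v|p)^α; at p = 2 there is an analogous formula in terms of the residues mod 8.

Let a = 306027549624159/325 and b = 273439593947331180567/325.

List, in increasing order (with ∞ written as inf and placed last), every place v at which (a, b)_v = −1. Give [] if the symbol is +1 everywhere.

[2, 23, 37, 41]

(a, b) ≡ (13153907, 5107219) mod (ℚ^×)²; places V = {2, 3, 5, 11, 13, 17, 19, 23, 29, 31, 37, 41, ∞}.
(a,b)_2: α=0, β=0; u≡3, v≡3 (mod 8); ε(u)ε(v)=1·1, αω(v)=0·1, βω(u)=0·1; sum ≡ 1  ⇒  -1.
(a,b)_37: α=1, u≡18; β=2, v≡6 (mod 37); (18|37)=-1, (6|37)=-1; sign (−1)^0·-1^2·-1^1 = -1.
(a,b)_19: α=0, u≡6; β=1, v≡12 (mod 19); (6|19)=+1, (12|19)=-1; sign (−1)^0·+1^1·-1^0 = +1.
(a,b)_11: α=2, u≡6; β=2, v≡8 (mod 11); (6|11)=-1, (8|11)=-1; sign (−1)^0·-1^2·-1^2 = +1.
(a,b)_17: α=2, u≡4; β=2, v≡6 (mod 17); (4|17)=+1, (6|17)=-1; sign (−1)^0·+1^2·-1^2 = +1.
(a,b)_23: α=1, u≡5; β=1, v≡22 (mod 23); (5|23)=-1, (22|23)=-1; sign (−1)^1·-1^1·-1^1 = -1.
(a,b)_41: α=1, u≡8; β=2, v≡12 (mod 41); (8|41)=+1, (12|41)=-1; sign (−1)^0·+1^2·-1^1 = -1.
(a,b)_13: α=-1, u≡1; β=-1, v≡10 (mod 13); (1|13)=+1, (10|13)=+1; sign (−1)^0·+1^-1·+1^-1 = +1.
(a,b)_5: α=-2, u≡3; β=-2, v≡4 (mod 5); (3|5)=-1, (4|5)=+1; sign (−1)^0·-1^-2·+1^-2 = +1.
(a,b)_31: α=2, u≡18; β=3, v≡29 (mod 31); (18|31)=+1, (29|31)=-1; sign (−1)^0·+1^3·-1^2 = +1.
(a,b)_29: α=1, u≡25; β=1, v≡24 (mod 29); (25|29)=+1, (24|29)=+1; sign (−1)^0·+1^1·+1^1 = +1.
(a,b)_∞: sgn(13153907)=+, sgn(5107219)=+, so +1.
(a,b)_3: α=2, u≡2; β=2, v≡1 (mod 3); (2|3)=-1, (1|3)=+1; sign (−1)^0·-1^2·+1^2 = +1.
Ram(13153907, 5107219) = {2, 23, 37, 41}; no ℚ_2-point on the conic.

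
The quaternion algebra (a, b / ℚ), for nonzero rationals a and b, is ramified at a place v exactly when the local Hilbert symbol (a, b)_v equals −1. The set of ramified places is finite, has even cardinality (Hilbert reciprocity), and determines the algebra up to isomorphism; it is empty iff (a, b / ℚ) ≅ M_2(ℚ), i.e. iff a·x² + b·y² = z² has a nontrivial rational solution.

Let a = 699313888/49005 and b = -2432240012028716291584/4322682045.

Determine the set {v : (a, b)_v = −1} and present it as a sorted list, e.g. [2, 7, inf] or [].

Mod squares: a ≡ 26390, b ≡ -2030. Check v ∈ {∞, 2, 3, 5, 7, 11, 13, 29}.
v=∞: 26390 > 0 and -2030 < 0  ⇒  (a,b)_∞ = +1.
v=29: a=29^1·(≡8), b=29^3·(≡18) mod 29; (8|29)=-1, (18|29)=-1; (−1)^{1·3·14}·(-1)^3·(-1)^1 = +1.
v=2: v_2(a)=5, v_2(b)=9; units ≡ 3, 1 (mod 8); ε·ε+αω+βω = 1·0+5·0+9·1 ≡ 1  ⇒  (a,b)_2 = -1.
v=13: a=13^3·(≡8), b=13^6·(≡2) mod 13; (8|13)=-1, (2|13)=-1; (−1)^{3·6·6}·(-1)^6·(-1)^3 = -1.
v=7: a=7^3·(≡2), b=7^9·(≡2) mod 7; (2|7)=+1, (2|7)=+1; (−1)^{3·9·3}·(+1)^9·(+1)^3 = -1.
v=5: a=5^-1·(≡3), b=5^-1·(≡4) mod 5; (3|5)=-1, (4|5)=+1; (−1)^{-1·-1·2}·(-1)^-1·(+1)^-1 = -1.
v=3: a=3^-4·(≡2), b=3^-10·(≡1) mod 3; (2|3)=-1, (1|3)=+1; (−1)^{-4·-10·1}·(-1)^-10·(+1)^-4 = +1.
v=11: a=11^-2·(≡1), b=11^-4·(≡1) mod 11; (1|11)=+1, (1|11)=+1; (−1)^{-2·-4·5}·(+1)^-4·(+1)^-2 = +1.
|Ram(26390, -2030)| = 4, even; anisotropic at {2, 5, 7, 13}.

[2, 5, 7, 13]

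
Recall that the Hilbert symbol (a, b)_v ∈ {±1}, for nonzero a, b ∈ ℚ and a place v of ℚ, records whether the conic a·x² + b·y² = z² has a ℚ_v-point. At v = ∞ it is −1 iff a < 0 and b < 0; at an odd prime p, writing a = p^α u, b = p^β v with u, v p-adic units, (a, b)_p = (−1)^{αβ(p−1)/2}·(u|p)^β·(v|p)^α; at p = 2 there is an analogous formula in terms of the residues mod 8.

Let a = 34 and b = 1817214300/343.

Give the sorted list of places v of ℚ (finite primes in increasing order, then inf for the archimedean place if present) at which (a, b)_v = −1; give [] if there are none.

[7, 41]

Mod squares: a ≡ 34, b ≡ 116809. Check v ∈ {∞, 2, 3, 5, 7, 11, 17, 37, 41}.
v=3: a=3^0·(≡1), b=3^2·(≡1) mod 3; (1|3)=+1, (1|3)=+1; (−1)^{0·2·1}·(+1)^2·(+1)^0 = +1.
v=41: a=41^0·(≡34), b=41^1·(≡32) mod 41; (34|41)=-1, (32|41)=+1; (−1)^{0·1·20}·(-1)^1·(+1)^0 = -1.
v=5: a=5^0·(≡4), b=5^2·(≡4) mod 5; (4|5)=+1, (4|5)=+1; (−1)^{0·2·2}·(+1)^2·(+1)^0 = +1.
v=∞: 34 > 0 and 116809 > 0  ⇒  (a,b)_∞ = +1.
v=2: v_2(a)=1, v_2(b)=2; units ≡ 1, 1 (mod 8); ε·ε+αω+βω = 0·0+1·0+2·0 ≡ 0  ⇒  (a,b)_2 = +1.
v=7: a=7^0·(≡6), b=7^-3·(≡6) mod 7; (6|7)=-1, (6|7)=-1; (−1)^{0·-3·3}·(-1)^-3·(-1)^0 = -1.
v=11: a=11^0·(≡1), b=11^3·(≡1) mod 11; (1|11)=+1, (1|11)=+1; (−1)^{0·3·5}·(+1)^3·(+1)^0 = +1.
v=37: a=37^0·(≡34), b=37^1·(≡10) mod 37; (34|37)=+1, (10|37)=+1; (−1)^{0·1·18}·(+1)^1·(+1)^0 = +1.
v=17: a=17^1·(≡2), b=17^0·(≡16) mod 17; (2|17)=+1, (16|17)=+1; (−1)^{1·0·8}·(+1)^0·(+1)^1 = +1.
(34, 116809 / ℚ) ramifies at {7, 41}: a division algebra.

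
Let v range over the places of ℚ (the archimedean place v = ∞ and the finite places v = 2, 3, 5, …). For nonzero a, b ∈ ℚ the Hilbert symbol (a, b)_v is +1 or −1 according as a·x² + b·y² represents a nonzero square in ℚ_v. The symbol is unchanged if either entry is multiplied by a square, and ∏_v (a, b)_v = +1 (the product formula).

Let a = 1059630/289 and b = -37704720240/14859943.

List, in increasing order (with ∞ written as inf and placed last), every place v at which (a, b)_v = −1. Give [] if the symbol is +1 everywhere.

[2, 3, 7, 19]

(a, b) ≡ (6270, -21945) mod (ℚ^×)²; places V = {2, 3, 5, 7, 11, 13, 17, 19, 31, 47, ∞}.
(a,b)_3: α=1, u≡2; β=3, v≡2 (mod 3); (2|3)=-1, (2|3)=-1; sign (−1)^1·-1^3·-1^1 = -1.
(a,b)_7: α=0, u≡6; β=-1, v≡2 (mod 7); (6|7)=-1, (2|7)=+1; sign (−1)^0·-1^-1·+1^0 = -1.
(a,b)_2: α=1, β=4; u≡7, v≡7 (mod 8); ε(u)ε(v)=1·1, αω(v)=1·0, βω(u)=4·0; sum ≡ 1  ⇒  -1.
(a,b)_19: α=1, u≡6; β=1, v≡6 (mod 19); (6|19)=+1, (6|19)=+1; sign (−1)^1·+1^1·+1^1 = -1.
(a,b)_11: α=1, u≡1; β=1, v≡2 (mod 11); (1|11)=+1, (2|11)=-1; sign (−1)^1·+1^1·-1^1 = +1.
(a,b)_13: α=2, u≡10; β=0, v≡3 (mod 13); (10|13)=+1, (3|13)=+1; sign (−1)^0·+1^0·+1^2 = +1.
(a,b)_5: α=1, u≡4; β=1, v≡4 (mod 5); (4|5)=+1, (4|5)=+1; sign (−1)^0·+1^1·+1^1 = +1.
(a,b)_31: α=0, u≡5; β=-2, v≡21 (mod 31); (5|31)=+1, (21|31)=-1; sign (−1)^0·+1^-2·-1^0 = +1.
(a,b)_∞: sgn(6270)=+, sgn(-21945)=−, so +1.
(a,b)_17: α=-2, u≡3; β=4, v≡16 (mod 17); (3|17)=-1, (16|17)=+1; sign (−1)^0·-1^4·+1^-2 = +1.
(a,b)_47: α=0, u≡29; β=-2, v≡14 (mod 47); (29|47)=-1, (14|47)=+1; sign (−1)^0·-1^-2·+1^0 = +1.
|Ram(6270, -21945)| = 4, even; anisotropic at {2, 3, 7, 19}.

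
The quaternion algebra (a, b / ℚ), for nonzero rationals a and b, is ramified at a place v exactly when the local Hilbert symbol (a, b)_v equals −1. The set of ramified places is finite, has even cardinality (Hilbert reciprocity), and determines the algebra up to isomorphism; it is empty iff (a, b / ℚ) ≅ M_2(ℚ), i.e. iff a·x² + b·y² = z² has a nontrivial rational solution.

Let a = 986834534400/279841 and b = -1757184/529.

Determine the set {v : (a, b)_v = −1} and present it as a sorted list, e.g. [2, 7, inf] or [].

Mod squares: a ≡ 11, b ≡ -429. Check v ∈ {∞, 2, 3, 5, 11, 13, 23}.
v=13: a=13^2·(≡11), b=13^1·(≡5) mod 13; (11|13)=-1, (5|13)=-1; (−1)^{2·1·6}·(-1)^1·(-1)^2 = -1.
v=3: a=3^4·(≡2), b=3^1·(≡1) mod 3; (2|3)=-1, (1|3)=+1; (−1)^{4·1·1}·(-1)^1·(+1)^4 = -1.
v=2: v_2(a)=18, v_2(b)=12; units ≡ 3, 3 (mod 8); ε·ε+αω+βω = 1·1+18·1+12·1 ≡ 1  ⇒  (a,b)_2 = -1.
v=11: a=11^1·(≡1), b=11^1·(≡9) mod 11; (1|11)=+1, (9|11)=+1; (−1)^{1·1·5}·(+1)^1·(+1)^1 = -1.
v=5: a=5^2·(≡1), b=5^0·(≡4) mod 5; (1|5)=+1, (4|5)=+1; (−1)^{2·0·2}·(+1)^0·(+1)^2 = +1.
v=∞: 11 > 0 and -429 < 0  ⇒  (a,b)_∞ = +1.
v=23: a=23^-4·(≡17), b=23^-2·(≡16) mod 23; (17|23)=-1, (16|23)=+1; (−1)^{-4·-2·11}·(-1)^-2·(+1)^-4 = +1.
|Ram(11, -429)| = 4, even; anisotropic at {2, 3, 11, 13}.

[2, 3, 11, 13]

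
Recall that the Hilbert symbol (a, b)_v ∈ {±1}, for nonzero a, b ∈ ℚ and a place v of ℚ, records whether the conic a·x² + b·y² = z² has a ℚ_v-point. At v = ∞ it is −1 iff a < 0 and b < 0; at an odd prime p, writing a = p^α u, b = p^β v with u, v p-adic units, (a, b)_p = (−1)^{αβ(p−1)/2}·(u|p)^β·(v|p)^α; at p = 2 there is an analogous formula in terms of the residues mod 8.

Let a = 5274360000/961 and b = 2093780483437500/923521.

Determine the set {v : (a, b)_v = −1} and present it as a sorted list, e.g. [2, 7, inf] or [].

[2, 3, 19, 23]

Mod squares: a ≡ 299, b ≡ 85215. Check v ∈ {∞, 2, 3, 5, 7, 11, 13, 19, 23, 31}.
v=2: v_2(a)=6, v_2(b)=2; units ≡ 3, 7 (mod 8); ε·ε+αω+βω = 1·1+6·0+2·1 ≡ 1  ⇒  (a,b)_2 = -1.
v=23: a=23^1·(≡1), b=23^1·(≡2) mod 23; (1|23)=+1, (2|23)=+1; (−1)^{1·1·11}·(+1)^1·(+1)^1 = -1.
v=3: a=3^2·(≡2), b=3^3·(≡1) mod 3; (2|3)=-1, (1|3)=+1; (−1)^{2·3·1}·(-1)^3·(+1)^2 = -1.
v=5: a=5^4·(≡1), b=5^7·(≡3) mod 5; (1|5)=+1, (3|5)=-1; (−1)^{4·7·2}·(+1)^7·(-1)^4 = +1.
v=7: a=7^2·(≡3), b=7^0·(≡1) mod 7; (3|7)=-1, (1|7)=+1; (−1)^{2·0·3}·(-1)^0·(+1)^2 = +1.
v=∞: 299 > 0 and 85215 > 0  ⇒  (a,b)_∞ = +1.
v=31: a=31^-2·(≡5), b=31^-4·(≡22) mod 31; (5|31)=+1, (22|31)=-1; (−1)^{-2·-4·15}·(+1)^-4·(-1)^-2 = +1.
v=13: a=13^1·(≡3), b=13^1·(≡9) mod 13; (3|13)=+1, (9|13)=+1; (−1)^{1·1·6}·(+1)^1·(+1)^1 = +1.
v=11: a=11^0·(≡2), b=11^2·(≡1) mod 11; (2|11)=-1, (1|11)=+1; (−1)^{0·2·5}·(-1)^2·(+1)^0 = +1.
v=19: a=19^0·(≡3), b=19^3·(≡5) mod 19; (3|19)=-1, (5|19)=+1; (−1)^{0·3·9}·(-1)^3·(+1)^0 = -1.
(299, 85215 / ℚ) ramifies at {2, 3, 19, 23}: a division algebra.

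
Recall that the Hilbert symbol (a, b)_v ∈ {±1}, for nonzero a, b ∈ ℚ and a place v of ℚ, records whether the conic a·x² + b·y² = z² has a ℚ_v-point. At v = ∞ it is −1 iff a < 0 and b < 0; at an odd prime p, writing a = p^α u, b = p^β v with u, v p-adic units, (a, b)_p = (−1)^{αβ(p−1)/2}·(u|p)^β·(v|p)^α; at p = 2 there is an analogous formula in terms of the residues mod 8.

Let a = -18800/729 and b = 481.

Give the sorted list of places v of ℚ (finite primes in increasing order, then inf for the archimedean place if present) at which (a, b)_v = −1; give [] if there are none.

[13, 47]

(a, b) ≡ (-47, 481) mod (ℚ^×)²; places V = {2, 3, 5, 13, 37, 47, ∞}.
(a,b)_37: α=0, u≡34; β=1, v≡13 (mod 37); (34|37)=+1, (13|37)=-1; sign (−1)^0·+1^1·-1^0 = +1.
(a,b)_13: α=0, u≡11; β=1, v≡11 (mod 13); (11|13)=-1, (11|13)=-1; sign (−1)^0·-1^1·-1^0 = -1.
(a,b)_2: α=4, β=0; u≡1, v≡1 (mod 8); ε(u)ε(v)=0·0, αω(v)=4·0, βω(u)=0·0; sum ≡ 0  ⇒  +1.
(a,b)_47: α=1, u≡46; β=0, v≡11 (mod 47); (46|47)=-1, (11|47)=-1; sign (−1)^0·-1^0·-1^1 = -1.
(a,b)_∞: sgn(-47)=−, sgn(481)=+, so +1.
(a,b)_3: α=-6, u≡1; β=0, v≡1 (mod 3); (1|3)=+1, (1|3)=+1; sign (−1)^0·+1^0·+1^-6 = +1.
(a,b)_5: α=2, u≡2; β=0, v≡1 (mod 5); (2|5)=-1, (1|5)=+1; sign (−1)^0·-1^0·+1^2 = +1.
Ram(-47, 481) = {13, 47}; no ℚ_13-point on the conic.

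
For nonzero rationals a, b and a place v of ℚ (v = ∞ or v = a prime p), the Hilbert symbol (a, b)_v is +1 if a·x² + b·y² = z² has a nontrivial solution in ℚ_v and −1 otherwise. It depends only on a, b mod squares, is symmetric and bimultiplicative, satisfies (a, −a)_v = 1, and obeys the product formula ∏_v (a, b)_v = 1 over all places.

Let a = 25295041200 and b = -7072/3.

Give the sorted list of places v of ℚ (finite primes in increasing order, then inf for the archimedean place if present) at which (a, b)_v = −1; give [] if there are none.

[2, 13, 17, 29]

(a, b) ≡ (374187, -1326) mod (ℚ^×)²; places V = {2, 3, 5, 11, 13, 17, 23, 29, ∞}.
(a,b)_11: α=1, u≡3; β=0, v≡4 (mod 11); (3|11)=+1, (4|11)=+1; sign (−1)^0·+1^0·+1^1 = +1.
(a,b)_13: α=2, u≡2; β=1, v≡5 (mod 13); (2|13)=-1, (5|13)=-1; sign (−1)^0·-1^1·-1^2 = -1.
(a,b)_3: α=1, u≡1; β=-1, v≡2 (mod 3); (1|3)=+1, (2|3)=-1; sign (−1)^1·+1^-1·-1^1 = +1.
(a,b)_29: α=1, u≡27; β=0, v≡11 (mod 29); (27|29)=-1, (11|29)=-1; sign (−1)^0·-1^0·-1^1 = -1.
(a,b)_5: α=2, u≡3; β=0, v≡1 (mod 5); (3|5)=-1, (1|5)=+1; sign (−1)^0·-1^0·+1^2 = +1.
(a,b)_2: α=4, β=5; u≡3, v≡1 (mod 8); ε(u)ε(v)=1·0, αω(v)=4·0, βω(u)=5·1; sum ≡ 1  ⇒  -1.
(a,b)_∞: sgn(374187)=+, sgn(-1326)=−, so +1.
(a,b)_17: α=1, u≡2; β=1, v≡3 (mod 17); (2|17)=+1, (3|17)=-1; sign (−1)^0·+1^1·-1^1 = -1.
(a,b)_23: α=1, u≡1; β=0, v≡4 (mod 23); (1|23)=+1, (4|23)=+1; sign (−1)^0·+1^0·+1^1 = +1.
Ram(374187, -1326) = {2, 13, 17, 29}; no ℚ_2-point on the conic.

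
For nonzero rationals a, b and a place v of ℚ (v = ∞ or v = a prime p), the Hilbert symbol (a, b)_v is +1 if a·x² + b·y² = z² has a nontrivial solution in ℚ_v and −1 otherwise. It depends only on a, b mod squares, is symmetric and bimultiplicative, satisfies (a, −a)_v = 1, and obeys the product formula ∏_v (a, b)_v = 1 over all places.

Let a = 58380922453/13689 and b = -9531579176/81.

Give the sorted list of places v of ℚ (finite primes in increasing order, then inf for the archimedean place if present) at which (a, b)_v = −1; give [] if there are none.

(a, b) ≡ (24315253, -48630506) mod (ℚ^×)²; places V = {2, 3, 7, 13, 17, 29, 31, 37, 43, ∞}.
(a,b)_29: α=1, u≡4; β=1, v≡8 (mod 29); (4|29)=+1, (8|29)=-1; sign (−1)^0·+1^1·-1^1 = -1.
(a,b)_43: α=1, u≡16; β=1, v≡21 (mod 43); (16|43)=+1, (21|43)=+1; sign (−1)^1·+1^1·+1^1 = -1.
(a,b)_37: α=1, u≡11; β=1, v≡31 (mod 37); (11|37)=+1, (31|37)=-1; sign (−1)^0·+1^1·-1^1 = -1.
(a,b)_31: α=1, u≡18; β=1, v≡12 (mod 31); (18|31)=+1, (12|31)=-1; sign (−1)^1·+1^1·-1^1 = +1.
(a,b)_∞: sgn(24315253)=+, sgn(-48630506)=−, so +1.
(a,b)_2: α=0, β=3; u≡5, v≡3 (mod 8); ε(u)ε(v)=0·1, αω(v)=0·1, βω(u)=3·1; sum ≡ 1  ⇒  -1.
(a,b)_7: α=4, u≡1; β=2, v≡6 (mod 7); (1|7)=+1, (6|7)=-1; sign (−1)^0·+1^2·-1^4 = +1.
(a,b)_3: α=-4, u≡1; β=-4, v≡1 (mod 3); (1|3)=+1, (1|3)=+1; sign (−1)^0·+1^-4·+1^-4 = +1.
(a,b)_17: α=1, u≡14; β=1, v≡12 (mod 17); (14|17)=-1, (12|17)=-1; sign (−1)^0·-1^1·-1^1 = +1.
(a,b)_13: α=-2, u≡3; β=0, v≡8 (mod 13); (3|13)=+1, (8|13)=-1; sign (−1)^0·+1^0·-1^-2 = +1.
|Ram(24315253, -48630506)| = 4, even; anisotropic at {2, 29, 37, 43}.

[2, 29, 37, 43]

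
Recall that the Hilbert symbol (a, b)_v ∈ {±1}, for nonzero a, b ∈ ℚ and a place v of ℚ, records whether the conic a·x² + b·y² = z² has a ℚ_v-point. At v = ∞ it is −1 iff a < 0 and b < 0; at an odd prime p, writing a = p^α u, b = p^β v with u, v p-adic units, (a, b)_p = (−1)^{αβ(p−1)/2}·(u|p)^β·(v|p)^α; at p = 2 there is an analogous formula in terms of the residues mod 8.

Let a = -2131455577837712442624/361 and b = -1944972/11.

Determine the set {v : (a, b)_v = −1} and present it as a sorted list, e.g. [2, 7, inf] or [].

[2, 7, 11, 17, 23, inf]

(a, b) ≡ (-2619309, -7337) mod (ℚ^×)²; places V = {2, 3, 7, 11, 17, 19, 23, 29, ∞}.
(a,b)_∞: sgn(-2619309)=−, sgn(-7337)=−, so -1.
(a,b)_23: α=3, u≡3; β=1, v≡9 (mod 23); (3|23)=+1, (9|23)=+1; sign (−1)^1·+1^1·+1^3 = -1.
(a,b)_11: α=3, u≡4; β=-1, v≡4 (mod 11); (4|11)=+1, (4|11)=+1; sign (−1)^1·+1^-1·+1^3 = -1.
(a,b)_19: α=-2, u≡10; β=0, v≡7 (mod 19); (10|19)=-1, (7|19)=+1; sign (−1)^0·-1^0·+1^-2 = +1.
(a,b)_3: α=11, u≡2; β=6, v≡1 (mod 3); (2|3)=-1, (1|3)=+1; sign (−1)^0·-1^6·+1^11 = +1.
(a,b)_7: α=1, u≡6; β=0, v≡5 (mod 7); (6|7)=-1, (5|7)=-1; sign (−1)^0·-1^0·-1^1 = -1.
(a,b)_17: α=1, u≡7; β=0, v≡6 (mod 17); (7|17)=-1, (6|17)=-1; sign (−1)^0·-1^0·-1^1 = -1.
(a,b)_2: α=8, β=2; u≡3, v≡7 (mod 8); ε(u)ε(v)=1·1, αω(v)=8·0, βω(u)=2·1; sum ≡ 1  ⇒  -1.
(a,b)_29: α=3, u≡8; β=1, v≡14 (mod 29); (8|29)=-1, (14|29)=-1; sign (−1)^0·-1^1·-1^3 = +1.
(-2619309, -7337 / ℚ) ramifies at {2, 7, 11, 17, 23, ∞}: a division algebra.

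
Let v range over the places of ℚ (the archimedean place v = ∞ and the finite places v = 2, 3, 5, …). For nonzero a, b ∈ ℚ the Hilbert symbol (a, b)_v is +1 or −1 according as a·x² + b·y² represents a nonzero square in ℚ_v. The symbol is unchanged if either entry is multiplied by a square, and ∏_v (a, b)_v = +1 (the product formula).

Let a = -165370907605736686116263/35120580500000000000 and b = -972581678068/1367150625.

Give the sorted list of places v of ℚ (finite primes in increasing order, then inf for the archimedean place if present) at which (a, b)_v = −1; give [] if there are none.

(a, b) ≡ (-46, -133) mod (ℚ^×)²; places V = {2, 3, 5, 7, 11, 13, 17, 19, 23, 29, 31, 37, ∞}.
(a,b)_7: α=2, u≡3; β=1, v≡1 (mod 7); (3|7)=-1, (1|7)=+1; sign (−1)^0·-1^1·+1^2 = -1.
(a,b)_3: α=0, u≡2; β=-2, v≡2 (mod 3); (2|3)=-1, (2|3)=-1; sign (−1)^0·-1^-2·-1^0 = +1.
(a,b)_19: α=2, u≡6; β=1, v≡15 (mod 19); (6|19)=+1, (15|19)=-1; sign (−1)^0·+1^1·-1^2 = +1.
(a,b)_31: α=2, u≡8; β=0, v≡26 (mod 31); (8|31)=+1, (26|31)=-1; sign (−1)^0·+1^0·-1^2 = +1.
(a,b)_29: α=-2, u≡12; β=-2, v≡8 (mod 29); (12|29)=-1, (8|29)=-1; sign (−1)^0·-1^-2·-1^-2 = +1.
(a,b)_17: α=-4, u≡3; β=-2, v≡14 (mod 17); (3|17)=-1, (14|17)=-1; sign (−1)^0·-1^-2·-1^-4 = +1.
(a,b)_13: α=6, u≡8; β=4, v≡4 (mod 13); (8|13)=-1, (4|13)=+1; sign (−1)^0·-1^4·+1^6 = +1.
(a,b)_11: α=2, u≡3; β=2, v≡7 (mod 11); (3|11)=+1, (7|11)=-1; sign (−1)^0·+1^2·-1^2 = +1.
(a,b)_2: α=-11, β=2; u≡1, v≡3 (mod 8); ε(u)ε(v)=0·1, αω(v)=-11·1, βω(u)=2·0; sum ≡ 1  ⇒  -1.
(a,b)_23: α=3, u≡20; β=2, v≡19 (mod 23); (20|23)=-1, (19|23)=-1; sign (−1)^0·-1^2·-1^3 = -1.
(a,b)_∞: sgn(-46)=−, sgn(-133)=−, so -1.
(a,b)_37: α=2, u≡33; β=0, v≡29 (mod 37); (33|37)=+1, (29|37)=-1; sign (−1)^0·+1^0·-1^2 = +1.
(a,b)_5: α=-12, u≡4; β=-4, v≡2 (mod 5); (4|5)=+1, (2|5)=-1; sign (−1)^0·+1^-4·-1^-12 = +1.
Ram(-46, -133) = {2, 7, 23, ∞}; no ℚ_2-point on the conic.

[2, 7, 23, inf]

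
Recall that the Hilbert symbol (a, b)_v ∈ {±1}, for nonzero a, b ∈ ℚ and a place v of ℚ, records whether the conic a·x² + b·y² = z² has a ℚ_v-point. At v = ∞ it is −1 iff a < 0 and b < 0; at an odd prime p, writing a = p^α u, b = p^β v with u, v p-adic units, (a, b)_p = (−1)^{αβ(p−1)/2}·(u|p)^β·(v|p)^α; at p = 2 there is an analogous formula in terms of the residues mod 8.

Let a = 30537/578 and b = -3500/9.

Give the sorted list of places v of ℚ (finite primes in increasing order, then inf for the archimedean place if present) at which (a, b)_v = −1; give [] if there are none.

Mod squares: a ≡ 754, b ≡ -35. Check v ∈ {∞, 2, 3, 5, 7, 13, 17, 29}.
v=2: v_2(a)=-1, v_2(b)=2; units ≡ 1, 5 (mod 8); ε·ε+αω+βω = 0·0+-1·1+2·0 ≡ 1  ⇒  (a,b)_2 = -1.
v=29: a=29^1·(≡10), b=29^0·(≡1) mod 29; (10|29)=-1, (1|29)=+1; (−1)^{1·0·14}·(-1)^0·(+1)^1 = +1.
v=5: a=5^0·(≡4), b=5^3·(≡3) mod 5; (4|5)=+1, (3|5)=-1; (−1)^{0·3·2}·(+1)^3·(-1)^0 = +1.
v=3: a=3^4·(≡1), b=3^-2·(≡1) mod 3; (1|3)=+1, (1|3)=+1; (−1)^{4·-2·1}·(+1)^-2·(+1)^4 = +1.
v=7: a=7^0·(≡6), b=7^1·(≡2) mod 7; (6|7)=-1, (2|7)=+1; (−1)^{0·1·3}·(-1)^1·(+1)^0 = -1.
v=∞: 754 > 0 and -35 < 0  ⇒  (a,b)_∞ = +1.
v=13: a=13^1·(≡8), b=13^0·(≡4) mod 13; (8|13)=-1, (4|13)=+1; (−1)^{1·0·6}·(-1)^0·(+1)^1 = +1.
v=17: a=17^-2·(≡11), b=17^0·(≡4) mod 17; (11|17)=-1, (4|17)=+1; (−1)^{-2·0·8}·(-1)^0·(+1)^-2 = +1.
(754, -35 / ℚ) ramifies at {2, 7}: a division algebra.

[2, 7]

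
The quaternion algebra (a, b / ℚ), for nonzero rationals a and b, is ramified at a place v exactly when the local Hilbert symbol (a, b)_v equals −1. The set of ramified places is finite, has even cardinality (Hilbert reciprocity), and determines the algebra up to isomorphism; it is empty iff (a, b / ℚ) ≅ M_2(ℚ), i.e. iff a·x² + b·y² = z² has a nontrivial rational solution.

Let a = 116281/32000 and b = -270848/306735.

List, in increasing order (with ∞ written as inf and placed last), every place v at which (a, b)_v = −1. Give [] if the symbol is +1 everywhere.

Mod squares: a ≡ 5, b ≡ -30. Check v ∈ {∞, 2, 3, 5, 11, 13, 23, 31}.
v=23: a=23^0·(≡22), b=23^2·(≡9) mod 23; (22|23)=-1, (9|23)=+1; (−1)^{0·2·11}·(-1)^2·(+1)^0 = +1.
v=2: v_2(a)=-8, v_2(b)=9; units ≡ 5, 1 (mod 8); ε·ε+αω+βω = 0·0+-8·0+9·1 ≡ 1  ⇒  (a,b)_2 = -1.
v=13: a=13^0·(≡5), b=13^-2·(≡9) mod 13; (5|13)=-1, (9|13)=+1; (−1)^{0·-2·6}·(-1)^-2·(+1)^0 = +1.
v=3: a=3^0·(≡2), b=3^-1·(≡2) mod 3; (2|3)=-1, (2|3)=-1; (−1)^{0·-1·1}·(-1)^-1·(-1)^0 = -1.
v=5: a=5^-3·(≡1), b=5^-1·(≡1) mod 5; (1|5)=+1, (1|5)=+1; (−1)^{-3·-1·2}·(+1)^-1·(+1)^-3 = +1.
v=11: a=11^2·(≡4), b=11^-2·(≡1) mod 11; (4|11)=+1, (1|11)=+1; (−1)^{2·-2·5}·(+1)^-2·(+1)^2 = +1.
v=∞: 5 > 0 and -30 < 0  ⇒  (a,b)_∞ = +1.
v=31: a=31^2·(≡19), b=31^0·(≡28) mod 31; (19|31)=+1, (28|31)=+1; (−1)^{2·0·15}·(+1)^0·(+1)^2 = +1.
Ram(5, -30) = {2, 3}; no ℚ_2-point on the conic.

[2, 3]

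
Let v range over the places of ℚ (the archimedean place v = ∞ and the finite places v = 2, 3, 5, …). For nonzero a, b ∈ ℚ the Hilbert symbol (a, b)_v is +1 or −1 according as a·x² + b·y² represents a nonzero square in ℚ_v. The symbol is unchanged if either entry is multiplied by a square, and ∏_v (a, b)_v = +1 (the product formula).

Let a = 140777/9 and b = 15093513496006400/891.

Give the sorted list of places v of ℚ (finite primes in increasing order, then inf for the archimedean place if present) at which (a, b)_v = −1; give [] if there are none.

(a, b) ≡ (17, 1309) mod (ℚ^×)²; places V = {2, 3, 5, 7, 11, 13, 17, ∞}.
(a,b)_5: α=0, u≡3; β=2, v≡1 (mod 5); (3|5)=-1, (1|5)=+1; sign (−1)^0·-1^2·+1^0 = +1.
(a,b)_17: α=1, u≡4; β=3, v≡15 (mod 17); (4|17)=+1, (15|17)=+1; sign (−1)^0·+1^3·+1^1 = +1.
(a,b)_7: α=2, u≡5; β=5, v≡6 (mod 7); (5|7)=-1, (6|7)=-1; sign (−1)^0·-1^5·-1^2 = -1.
(a,b)_13: α=2, u≡3; β=4, v≡3 (mod 13); (3|13)=+1, (3|13)=+1; sign (−1)^0·+1^4·+1^2 = +1.
(a,b)_2: α=0, β=8; u≡1, v≡5 (mod 8); ε(u)ε(v)=0·0, αω(v)=0·1, βω(u)=8·0; sum ≡ 0  ⇒  +1.
(a,b)_3: α=-2, u≡2; β=-4, v≡1 (mod 3); (2|3)=-1, (1|3)=+1; sign (−1)^0·-1^-4·+1^-2 = +1.
(a,b)_11: α=0, u≡6; β=-1, v≡1 (mod 11); (6|11)=-1, (1|11)=+1; sign (−1)^0·-1^-1·+1^0 = -1.
(a,b)_∞: sgn(17)=+, sgn(1309)=+, so +1.
(17, 1309 / ℚ) ramifies at {7, 11}: a division algebra.

[7, 11]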